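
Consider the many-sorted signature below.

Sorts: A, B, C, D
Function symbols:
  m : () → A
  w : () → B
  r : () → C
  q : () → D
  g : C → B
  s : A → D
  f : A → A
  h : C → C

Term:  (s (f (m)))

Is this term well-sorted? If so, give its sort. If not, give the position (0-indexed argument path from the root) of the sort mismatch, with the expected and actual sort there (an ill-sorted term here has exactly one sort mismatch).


    (m) : A
  (f (m)) : A
(s (f (m))) : D

well-sorted; sort = D


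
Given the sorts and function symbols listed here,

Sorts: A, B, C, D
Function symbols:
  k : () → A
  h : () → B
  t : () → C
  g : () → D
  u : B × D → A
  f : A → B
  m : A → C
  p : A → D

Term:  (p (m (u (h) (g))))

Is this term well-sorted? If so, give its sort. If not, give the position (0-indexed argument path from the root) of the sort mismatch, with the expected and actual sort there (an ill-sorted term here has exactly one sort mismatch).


ill-sorted at position [0]: expected A, got C

      (h) : B
      (g) : D
    (u (h) (g)) : A
  (m (u (h) (g))) : C
(p (m (u (h) (g)))) : ✗ arg 0 at [0] has sort C, expected A


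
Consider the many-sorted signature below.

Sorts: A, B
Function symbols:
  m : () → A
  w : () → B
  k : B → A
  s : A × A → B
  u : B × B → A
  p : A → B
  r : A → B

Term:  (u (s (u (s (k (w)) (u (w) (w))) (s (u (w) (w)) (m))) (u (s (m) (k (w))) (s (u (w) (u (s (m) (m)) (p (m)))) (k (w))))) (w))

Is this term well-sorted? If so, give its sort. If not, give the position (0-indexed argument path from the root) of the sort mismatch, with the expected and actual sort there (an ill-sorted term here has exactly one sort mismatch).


          (w) : B
        (k (w)) : A
          (w) : B
          (w) : B
        (u (w) (w)) : A
      (s (k (w)) (u (w) (w))) : B
          (w) : B
          (w) : B
        (u (w) (w)) : A
        (m) : A
      (s (u (w) (w)) (m)) : B
    (u (s (k (w)) (u (w) (w))) (s (u (w) (w)) (m))) : A
        (m) : A
          (w) : B
        (k (w)) : A
      (s (m) (k (w))) : B
          (w) : B
              (m) : A
              (m) : A
            (s (m) (m)) : B
              (m) : A
            (p (m)) : B
          (u (s (m) (m)) (p (m))) : A
        (u (w) (u (s (m) (m)) (p (m)))) : ✗ arg 1 at [0, 1, 1, 0, 1] has sort A, expected B
          (w) : B
        (k (w)) : A
  (w) : B

ill-sorted at position [0, 1, 1, 0, 1]: expected B, got A


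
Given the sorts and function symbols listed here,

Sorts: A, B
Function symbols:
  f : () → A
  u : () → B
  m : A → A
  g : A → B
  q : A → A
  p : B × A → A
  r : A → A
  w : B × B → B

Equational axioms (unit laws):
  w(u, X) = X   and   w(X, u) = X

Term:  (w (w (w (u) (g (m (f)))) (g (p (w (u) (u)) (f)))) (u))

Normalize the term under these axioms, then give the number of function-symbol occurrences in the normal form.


1. (w (w (w (u) (g (m (f)))) (g (p (w (u) (u)) (f)))) (u))  →  (w (w (u) (g (m (f)))) (g (p (w (u) (u)) (f))))
2. (w (w (u) (g (m (f)))) (g (p (w (u) (u)) (f))))  →  (w (g (m (f))) (g (p (w (u) (u)) (f))))
3. (w (g (m (f))) (g (p (w (u) (u)) (f))))  →  (w (g (m (f))) (g (p (u) (f))))
normal form: (w (g (m (f))) (g (p (u) (f))))

size = 8


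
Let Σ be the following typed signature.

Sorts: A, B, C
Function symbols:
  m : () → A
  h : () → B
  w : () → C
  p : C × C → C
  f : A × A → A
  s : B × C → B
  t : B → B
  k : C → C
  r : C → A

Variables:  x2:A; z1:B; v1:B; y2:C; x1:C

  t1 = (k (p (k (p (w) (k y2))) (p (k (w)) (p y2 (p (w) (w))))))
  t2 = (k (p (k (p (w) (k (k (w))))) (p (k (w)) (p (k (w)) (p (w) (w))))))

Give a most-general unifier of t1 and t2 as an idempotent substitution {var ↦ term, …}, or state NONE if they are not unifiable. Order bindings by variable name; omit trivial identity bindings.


{y2 ↦ (k (w))}


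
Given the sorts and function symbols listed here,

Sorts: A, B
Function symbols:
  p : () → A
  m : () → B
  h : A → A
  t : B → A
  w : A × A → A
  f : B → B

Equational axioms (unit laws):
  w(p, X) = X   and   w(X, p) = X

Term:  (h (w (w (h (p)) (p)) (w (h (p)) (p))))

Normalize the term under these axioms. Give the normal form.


normal form = (h (w (h (p)) (h (p))))

1. (h (w (w (h (p)) (p)) (w (h (p)) (p))))  →  (h (w (h (p)) (w (h (p)) (p))))
2. (h (w (h (p)) (w (h (p)) (p))))  →  (h (w (h (p)) (h (p))))


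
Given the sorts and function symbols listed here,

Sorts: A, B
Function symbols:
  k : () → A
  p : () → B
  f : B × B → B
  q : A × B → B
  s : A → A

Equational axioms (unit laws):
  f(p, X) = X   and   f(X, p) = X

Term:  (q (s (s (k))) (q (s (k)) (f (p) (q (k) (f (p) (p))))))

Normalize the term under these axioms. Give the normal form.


1. (q (s (s (k))) (q (s (k)) (f (p) (q (k) (f (p) (p))))))  →  (q (s (s (k))) (q (s (k)) (q (k) (f (p) (p)))))
2. (q (s (s (k))) (q (s (k)) (q (k) (f (p) (p)))))  →  (q (s (s (k))) (q (s (k)) (q (k) (p))))

normal form = (q (s (s (k))) (q (s (k)) (q (k) (p))))


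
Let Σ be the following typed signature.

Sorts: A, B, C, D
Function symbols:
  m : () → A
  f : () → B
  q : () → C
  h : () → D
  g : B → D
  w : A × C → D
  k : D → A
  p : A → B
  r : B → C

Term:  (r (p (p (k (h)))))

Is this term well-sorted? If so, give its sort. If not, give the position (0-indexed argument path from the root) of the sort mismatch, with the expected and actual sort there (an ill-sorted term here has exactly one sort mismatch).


ill-sorted at position [0, 0]: expected A, got B

        (h) : D
      (k (h)) : A
    (p (k (h))) : B
  (p (p (k (h)))) : ✗ arg 0 at [0, 0] has sort B, expected A


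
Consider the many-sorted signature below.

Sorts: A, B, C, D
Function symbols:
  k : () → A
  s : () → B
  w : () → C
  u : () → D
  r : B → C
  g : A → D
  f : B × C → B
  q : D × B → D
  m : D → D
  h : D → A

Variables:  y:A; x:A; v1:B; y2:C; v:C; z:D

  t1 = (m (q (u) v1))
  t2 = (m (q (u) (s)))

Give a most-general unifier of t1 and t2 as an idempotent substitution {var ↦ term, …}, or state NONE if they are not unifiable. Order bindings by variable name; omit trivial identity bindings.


{v1 ↦ (s)}


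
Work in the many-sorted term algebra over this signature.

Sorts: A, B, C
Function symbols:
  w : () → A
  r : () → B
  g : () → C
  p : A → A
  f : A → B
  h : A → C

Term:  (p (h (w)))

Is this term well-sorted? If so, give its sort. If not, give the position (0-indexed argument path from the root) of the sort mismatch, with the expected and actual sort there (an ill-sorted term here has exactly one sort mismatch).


ill-sorted at position [0]: expected A, got C

    (w) : A
  (h (w)) : C
(p (h (w))) : ✗ arg 0 at [0] has sort C, expected A


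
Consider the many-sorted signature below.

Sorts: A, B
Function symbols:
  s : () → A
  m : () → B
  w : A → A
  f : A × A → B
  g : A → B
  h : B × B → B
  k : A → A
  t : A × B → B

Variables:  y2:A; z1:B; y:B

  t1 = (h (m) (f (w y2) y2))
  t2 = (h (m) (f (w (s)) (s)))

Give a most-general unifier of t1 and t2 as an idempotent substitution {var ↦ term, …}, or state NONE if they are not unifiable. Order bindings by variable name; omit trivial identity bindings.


{y2 ↦ (s)}


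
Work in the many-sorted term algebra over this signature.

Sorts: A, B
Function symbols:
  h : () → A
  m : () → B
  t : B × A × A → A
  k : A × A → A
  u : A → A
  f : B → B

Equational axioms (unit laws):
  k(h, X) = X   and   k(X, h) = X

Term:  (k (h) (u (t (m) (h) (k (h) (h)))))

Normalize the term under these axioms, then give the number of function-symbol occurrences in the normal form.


1. (k (h) (u (t (m) (h) (k (h) (h)))))  →  (u (t (m) (h) (k (h) (h))))
2. (u (t (m) (h) (k (h) (h))))  →  (u (t (m) (h) (h)))
normal form: (u (t (m) (h) (h)))

size = 5


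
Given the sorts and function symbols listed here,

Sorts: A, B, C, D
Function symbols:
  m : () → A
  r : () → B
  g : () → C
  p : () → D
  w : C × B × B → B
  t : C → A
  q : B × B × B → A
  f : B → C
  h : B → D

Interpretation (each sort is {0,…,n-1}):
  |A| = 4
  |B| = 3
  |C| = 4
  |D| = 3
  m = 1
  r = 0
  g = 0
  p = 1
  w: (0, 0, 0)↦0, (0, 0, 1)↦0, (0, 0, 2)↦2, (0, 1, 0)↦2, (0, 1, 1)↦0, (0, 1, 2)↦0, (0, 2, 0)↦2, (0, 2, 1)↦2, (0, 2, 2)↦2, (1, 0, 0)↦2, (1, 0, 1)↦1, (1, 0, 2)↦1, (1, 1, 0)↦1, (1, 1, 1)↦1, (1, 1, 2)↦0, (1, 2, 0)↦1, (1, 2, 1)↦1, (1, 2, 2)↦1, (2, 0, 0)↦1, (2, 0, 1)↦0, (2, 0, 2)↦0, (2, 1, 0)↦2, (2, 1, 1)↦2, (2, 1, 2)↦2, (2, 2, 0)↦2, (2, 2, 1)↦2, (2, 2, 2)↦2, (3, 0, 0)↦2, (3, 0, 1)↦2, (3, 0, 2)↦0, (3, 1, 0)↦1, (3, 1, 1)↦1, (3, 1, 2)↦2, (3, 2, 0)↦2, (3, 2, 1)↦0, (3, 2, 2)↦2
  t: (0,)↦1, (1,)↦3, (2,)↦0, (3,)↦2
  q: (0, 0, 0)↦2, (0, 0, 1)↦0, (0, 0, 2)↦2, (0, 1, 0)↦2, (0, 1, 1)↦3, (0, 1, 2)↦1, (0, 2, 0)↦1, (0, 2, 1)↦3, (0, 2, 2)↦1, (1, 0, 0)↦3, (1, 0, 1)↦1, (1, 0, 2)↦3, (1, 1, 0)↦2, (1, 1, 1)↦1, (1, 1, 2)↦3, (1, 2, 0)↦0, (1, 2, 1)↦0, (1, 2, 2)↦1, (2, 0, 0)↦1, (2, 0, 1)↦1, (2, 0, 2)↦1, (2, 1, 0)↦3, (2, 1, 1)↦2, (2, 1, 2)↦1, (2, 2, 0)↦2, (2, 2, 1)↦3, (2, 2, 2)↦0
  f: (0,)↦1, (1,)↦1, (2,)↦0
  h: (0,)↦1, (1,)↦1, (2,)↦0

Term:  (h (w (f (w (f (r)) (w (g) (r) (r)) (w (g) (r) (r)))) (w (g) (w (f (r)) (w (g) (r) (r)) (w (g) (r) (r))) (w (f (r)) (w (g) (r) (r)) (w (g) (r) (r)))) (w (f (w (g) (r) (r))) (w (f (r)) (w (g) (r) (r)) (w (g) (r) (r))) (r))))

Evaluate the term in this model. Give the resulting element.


  r = 0
  (f (r)) = f(0,) = 1
  g = 0
  r = 0
  r = 0
  (w (g) (r) (r)) = w(0, 0, 0) = 0
  g = 0
  r = 0
  r = 0
  (w (g) (r) (r)) = w(0, 0, 0) = 0
  (w (f (r)) (w (g) (r) (r)) (w (g) (r) (r))) = w(1, 0, 0) = 2
  (f (w (f (r)) (w (g) (r) (r)) (w (g) (r) (r)))) = f(2,) = 0
  g = 0
  r = 0
  (f (r)) = f(0,) = 1
  g = 0
  r = 0
  r = 0
  (w (g) (r) (r)) = w(0, 0, 0) = 0
  g = 0
  r = 0
  r = 0
  (w (g) (r) (r)) = w(0, 0, 0) = 0
  (w (f (r)) (w (g) (r) (r)) (w (g) (r) (r))) = w(1, 0, 0) = 2
  r = 0
  (f (r)) = f(0,) = 1
  g = 0
  r = 0
  r = 0
  (w (g) (r) (r)) = w(0, 0, 0) = 0
  g = 0
  r = 0
  r = 0
  (w (g) (r) (r)) = w(0, 0, 0) = 0
  (w (f (r)) (w (g) (r) (r)) (w (g) (r) (r))) = w(1, 0, 0) = 2
  (w (g) (w (f (r)) (w (g) (r) (r)) (w (g) (r) (r))) (w (f (r)) (w (g) (r) (r)) (w (g) (r) (r)))) = w(0, 2, 2) = 2
  g = 0
  r = 0
  r = 0
  (w (g) (r) (r)) = w(0, 0, 0) = 0
  (f (w (g) (r) (r))) = f(0,) = 1
  r = 0
  (f (r)) = f(0,) = 1
  g = 0
  r = 0
  r = 0
  (w (g) (r) (r)) = w(0, 0, 0) = 0
  g = 0
  r = 0
  r = 0
  (w (g) (r) (r)) = w(0, 0, 0) = 0
  (w (f (r)) (w (g) (r) (r)) (w (g) (r) (r))) = w(1, 0, 0) = 2
  r = 0
  (w (f (w (g) (r) (r))) (w (f (r)) (w (g) (r) (r)) (w (g) (r) (r))) (r)) = w(1, 2, 0) = 1
  (w (f (w (f (r)) (w (g) (r) (r)) (w (g) (r) (r)))) (w (g) (w (f (r)) (w (g) (r) (r)) (w (g) (r) (r))) (w (f (r)) (w (g) (r) (r)) (w (g) (r) (r)))) (w (f (w (g) (r) (r))) (w (f (r)) (w (g) (r) (r)) (w (g) (r) (r))) (r))) = w(0, 2, 1) = 2
  (h (w (f (w (f (r)) (w (g) (r) (r)) (w (g) (r) (r)))) (w (g) (w (f (r)) (w (g) (r) (r)) (w (g) (r) (r))) (w (f (r)) (w (g) (r) (r)) (w (g) (r) (r)))) (w (f (w (g) (r) (r))) (w (f (r)) (w (g) (r) (r)) (w (g) (r) (r))) (r)))) = h(2,) = 0

value = 0


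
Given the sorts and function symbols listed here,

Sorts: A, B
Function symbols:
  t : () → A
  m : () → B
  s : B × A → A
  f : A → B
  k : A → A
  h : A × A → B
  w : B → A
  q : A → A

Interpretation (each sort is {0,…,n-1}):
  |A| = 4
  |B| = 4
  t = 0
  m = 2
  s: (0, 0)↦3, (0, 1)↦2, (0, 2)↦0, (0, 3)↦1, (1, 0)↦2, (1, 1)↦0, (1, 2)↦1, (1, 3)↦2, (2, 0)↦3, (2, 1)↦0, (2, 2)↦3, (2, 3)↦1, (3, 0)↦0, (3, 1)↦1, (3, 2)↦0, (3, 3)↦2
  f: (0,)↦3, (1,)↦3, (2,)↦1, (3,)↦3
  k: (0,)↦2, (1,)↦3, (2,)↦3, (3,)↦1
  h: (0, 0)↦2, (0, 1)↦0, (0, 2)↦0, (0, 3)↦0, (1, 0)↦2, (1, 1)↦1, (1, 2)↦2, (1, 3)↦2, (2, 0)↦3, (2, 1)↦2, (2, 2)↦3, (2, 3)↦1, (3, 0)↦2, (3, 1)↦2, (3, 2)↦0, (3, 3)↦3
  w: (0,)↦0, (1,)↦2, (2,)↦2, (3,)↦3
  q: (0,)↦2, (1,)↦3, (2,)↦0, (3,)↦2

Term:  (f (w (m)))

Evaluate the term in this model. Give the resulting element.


value = 1

  m = 2
  (w (m)) = w(2,) = 2
  (f (w (m))) = f(2,) = 1


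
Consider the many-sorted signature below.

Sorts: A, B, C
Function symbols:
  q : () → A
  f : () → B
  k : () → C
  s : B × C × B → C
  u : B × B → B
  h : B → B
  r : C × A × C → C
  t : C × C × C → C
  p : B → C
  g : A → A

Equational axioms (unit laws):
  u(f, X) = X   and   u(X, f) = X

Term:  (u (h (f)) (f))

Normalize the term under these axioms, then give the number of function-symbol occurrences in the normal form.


size = 2

1. (u (h (f)) (f))  →  (h (f))
normal form: (h (f))


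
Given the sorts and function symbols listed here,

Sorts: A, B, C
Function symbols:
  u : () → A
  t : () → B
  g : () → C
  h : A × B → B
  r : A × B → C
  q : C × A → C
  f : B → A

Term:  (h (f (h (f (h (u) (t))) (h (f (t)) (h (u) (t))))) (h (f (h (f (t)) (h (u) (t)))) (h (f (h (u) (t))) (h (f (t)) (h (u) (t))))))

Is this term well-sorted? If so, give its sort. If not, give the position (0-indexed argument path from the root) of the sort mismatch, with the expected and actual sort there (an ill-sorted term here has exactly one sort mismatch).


well-sorted; sort = B

          (u) : A
          (t) : B
        (h (u) (t)) : B
      (f (h (u) (t))) : A
          (t) : B
        (f (t)) : A
          (u) : A
          (t) : B
        (h (u) (t)) : B
      (h (f (t)) (h (u) (t))) : B
    (h (f (h (u) (t))) (h (f (t)) (h (u) (t)))) : B
  (f (h (f (h (u) (t))) (h (f (t)) (h (u) (t))))) : A
          (t) : B
        (f (t)) : A
          (u) : A
          (t) : B
        (h (u) (t)) : B
      (h (f (t)) (h (u) (t))) : B
    (f (h (f (t)) (h (u) (t)))) : A
          (u) : A
          (t) : B
        (h (u) (t)) : B
      (f (h (u) (t))) : A
          (t) : B
        (f (t)) : A
          (u) : A
          (t) : B
        (h (u) (t)) : B
      (h (f (t)) (h (u) (t))) : B
    (h (f (h (u) (t))) (h (f (t)) (h (u) (t)))) : B
  (h (f (h (f (t)) (h (u) (t)))) (h (f (h (u) (t))) (h (f (t)) (h (u) (t))))) : B
(h (f (h (f (h (u) (t))) (h (f (t)) (h (u) (t))))) (h (f (h (f (t)) (h (u) (t)))) (h (f (h (u) (t))) (h (f (t)) (h (u) (t)))))) : B


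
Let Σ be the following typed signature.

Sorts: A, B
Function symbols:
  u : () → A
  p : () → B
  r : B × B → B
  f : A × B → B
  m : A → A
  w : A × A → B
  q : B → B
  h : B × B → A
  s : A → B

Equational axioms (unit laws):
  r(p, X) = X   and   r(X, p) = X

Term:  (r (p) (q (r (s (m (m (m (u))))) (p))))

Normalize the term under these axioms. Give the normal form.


1. (r (p) (q (r (s (m (m (m (u))))) (p))))  →  (q (r (s (m (m (m (u))))) (p)))
2. (q (r (s (m (m (m (u))))) (p)))  →  (q (s (m (m (m (u))))))

normal form = (q (s (m (m (m (u))))))


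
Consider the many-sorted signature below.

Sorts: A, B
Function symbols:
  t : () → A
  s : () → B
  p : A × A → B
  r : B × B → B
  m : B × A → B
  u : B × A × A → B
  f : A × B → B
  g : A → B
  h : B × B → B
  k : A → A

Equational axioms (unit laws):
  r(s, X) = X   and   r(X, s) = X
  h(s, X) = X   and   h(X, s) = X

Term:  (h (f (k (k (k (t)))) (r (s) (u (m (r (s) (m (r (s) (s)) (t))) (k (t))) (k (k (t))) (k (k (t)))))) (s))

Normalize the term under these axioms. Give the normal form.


normal form = (f (k (k (k (t)))) (u (m (m (s) (t)) (k (t))) (k (k (t))) (k (k (t)))))

1. (h (f (k (k (k (t)))) (r (s) (u (m (r (s) (m (r (s) (s)) (t))) (k (t))) (k (k (t))) (k (k (t)))))) (s))  →  (f (k (k (k (t)))) (r (s) (u (m (r (s) (m (r (s) (s)) (t))) (k (t))) (k (k (t))) (k (k (t))))))
2. (f (k (k (k (t)))) (r (s) (u (m (r (s) (m (r (s) (s)) (t))) (k (t))) (k (k (t))) (k (k (t))))))  →  (f (k (k (k (t)))) (u (m (r (s) (m (r (s) (s)) (t))) (k (t))) (k (k (t))) (k (k (t)))))
3. (f (k (k (k (t)))) (u (m (r (s) (m (r (s) (s)) (t))) (k (t))) (k (k (t))) (k (k (t)))))  →  (f (k (k (k (t)))) (u (m (m (r (s) (s)) (t)) (k (t))) (k (k (t))) (k (k (t)))))
4. (f (k (k (k (t)))) (u (m (m (r (s) (s)) (t)) (k (t))) (k (k (t))) (k (k (t)))))  →  (f (k (k (k (t)))) (u (m (m (s) (t)) (k (t))) (k (k (t))) (k (k (t)))))


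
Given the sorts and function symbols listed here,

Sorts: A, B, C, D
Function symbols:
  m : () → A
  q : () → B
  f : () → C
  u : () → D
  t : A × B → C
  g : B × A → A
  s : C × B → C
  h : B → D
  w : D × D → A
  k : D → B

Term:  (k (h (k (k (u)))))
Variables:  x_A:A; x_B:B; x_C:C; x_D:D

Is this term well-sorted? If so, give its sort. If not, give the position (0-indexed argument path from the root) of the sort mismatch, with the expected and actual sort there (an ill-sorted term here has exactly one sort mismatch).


ill-sorted at position [0, 0, 0]: expected D, got B

        (u) : D
      (k (u)) : B
    (k (k (u))) : ✗ arg 0 at [0, 0, 0] has sort B, expected D


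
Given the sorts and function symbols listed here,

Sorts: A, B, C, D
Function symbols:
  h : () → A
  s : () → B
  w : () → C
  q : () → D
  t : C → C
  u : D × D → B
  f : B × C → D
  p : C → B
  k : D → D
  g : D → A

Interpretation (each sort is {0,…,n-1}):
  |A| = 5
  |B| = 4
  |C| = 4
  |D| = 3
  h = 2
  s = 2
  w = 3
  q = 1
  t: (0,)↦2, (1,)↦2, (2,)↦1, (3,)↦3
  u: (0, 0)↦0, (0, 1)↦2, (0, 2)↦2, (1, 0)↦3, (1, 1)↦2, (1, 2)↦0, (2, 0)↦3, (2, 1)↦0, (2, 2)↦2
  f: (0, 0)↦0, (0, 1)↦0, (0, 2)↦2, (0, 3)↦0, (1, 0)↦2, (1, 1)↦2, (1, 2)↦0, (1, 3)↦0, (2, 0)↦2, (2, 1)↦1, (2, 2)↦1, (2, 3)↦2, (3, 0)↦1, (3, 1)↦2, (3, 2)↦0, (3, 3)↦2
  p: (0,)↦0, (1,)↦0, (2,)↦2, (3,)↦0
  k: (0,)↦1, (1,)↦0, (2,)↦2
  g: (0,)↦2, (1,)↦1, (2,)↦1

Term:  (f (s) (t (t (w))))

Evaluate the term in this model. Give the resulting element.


value = 2

  s = 2
  w = 3
  (t (w)) = t(3,) = 3
  (t (t (w))) = t(3,) = 3
  (f (s) (t (t (w)))) = f(2, 3) = 2


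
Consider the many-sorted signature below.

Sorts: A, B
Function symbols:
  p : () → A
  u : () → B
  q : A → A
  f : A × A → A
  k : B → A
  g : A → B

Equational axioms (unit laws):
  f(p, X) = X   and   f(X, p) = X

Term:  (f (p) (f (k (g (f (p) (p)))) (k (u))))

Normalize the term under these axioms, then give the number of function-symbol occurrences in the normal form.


size = 6

1. (f (p) (f (k (g (f (p) (p)))) (k (u))))  →  (f (k (g (f (p) (p)))) (k (u)))
2. (f (k (g (f (p) (p)))) (k (u)))  →  (f (k (g (p))) (k (u)))
normal form: (f (k (g (p))) (k (u)))


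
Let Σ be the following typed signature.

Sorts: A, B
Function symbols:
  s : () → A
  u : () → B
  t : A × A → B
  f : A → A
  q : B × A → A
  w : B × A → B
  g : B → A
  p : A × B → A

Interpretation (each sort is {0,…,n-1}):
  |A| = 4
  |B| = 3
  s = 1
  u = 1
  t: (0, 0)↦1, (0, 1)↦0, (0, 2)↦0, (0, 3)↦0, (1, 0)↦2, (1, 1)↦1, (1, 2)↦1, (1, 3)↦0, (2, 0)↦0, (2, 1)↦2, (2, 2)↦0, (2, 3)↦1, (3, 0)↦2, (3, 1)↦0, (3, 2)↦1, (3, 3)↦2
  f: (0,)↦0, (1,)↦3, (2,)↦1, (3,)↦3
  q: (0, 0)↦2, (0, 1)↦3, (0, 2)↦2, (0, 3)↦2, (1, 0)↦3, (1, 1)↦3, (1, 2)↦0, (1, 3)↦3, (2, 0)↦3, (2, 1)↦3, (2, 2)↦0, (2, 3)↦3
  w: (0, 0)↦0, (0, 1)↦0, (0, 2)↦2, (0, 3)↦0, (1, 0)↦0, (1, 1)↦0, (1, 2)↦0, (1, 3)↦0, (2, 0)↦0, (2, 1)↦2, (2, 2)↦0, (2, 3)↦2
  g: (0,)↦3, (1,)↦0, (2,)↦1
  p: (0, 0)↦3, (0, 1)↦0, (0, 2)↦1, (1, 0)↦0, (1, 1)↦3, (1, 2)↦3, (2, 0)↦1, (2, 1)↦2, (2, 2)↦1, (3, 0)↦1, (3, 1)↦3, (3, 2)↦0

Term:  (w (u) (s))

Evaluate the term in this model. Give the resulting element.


  u = 1
  s = 1
  (w (u) (s)) = w(1, 1) = 0

value = 0


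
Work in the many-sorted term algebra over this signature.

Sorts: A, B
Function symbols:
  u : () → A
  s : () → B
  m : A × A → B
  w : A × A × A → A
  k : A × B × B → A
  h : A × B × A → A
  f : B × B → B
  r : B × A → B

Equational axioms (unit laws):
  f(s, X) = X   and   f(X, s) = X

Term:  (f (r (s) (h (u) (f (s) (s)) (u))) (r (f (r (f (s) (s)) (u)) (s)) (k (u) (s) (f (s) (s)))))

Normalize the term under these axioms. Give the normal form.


normal form = (f (r (s) (h (u) (s) (u))) (r (r (s) (u)) (k (u) (s) (s))))

1. (f (r (s) (h (u) (f (s) (s)) (u))) (r (f (r (f (s) (s)) (u)) (s)) (k (u) (s) (f (s) (s)))))  →  (f (r (s) (h (u) (s) (u))) (r (f (r (f (s) (s)) (u)) (s)) (k (u) (s) (f (s) (s)))))
2. (f (r (s) (h (u) (s) (u))) (r (f (r (f (s) (s)) (u)) (s)) (k (u) (s) (f (s) (s)))))  →  (f (r (s) (h (u) (s) (u))) (r (r (f (s) (s)) (u)) (k (u) (s) (f (s) (s)))))
3. (f (r (s) (h (u) (s) (u))) (r (r (f (s) (s)) (u)) (k (u) (s) (f (s) (s)))))  →  (f (r (s) (h (u) (s) (u))) (r (r (s) (u)) (k (u) (s) (f (s) (s)))))
4. (f (r (s) (h (u) (s) (u))) (r (r (s) (u)) (k (u) (s) (f (s) (s)))))  →  (f (r (s) (h (u) (s) (u))) (r (r (s) (u)) (k (u) (s) (s))))


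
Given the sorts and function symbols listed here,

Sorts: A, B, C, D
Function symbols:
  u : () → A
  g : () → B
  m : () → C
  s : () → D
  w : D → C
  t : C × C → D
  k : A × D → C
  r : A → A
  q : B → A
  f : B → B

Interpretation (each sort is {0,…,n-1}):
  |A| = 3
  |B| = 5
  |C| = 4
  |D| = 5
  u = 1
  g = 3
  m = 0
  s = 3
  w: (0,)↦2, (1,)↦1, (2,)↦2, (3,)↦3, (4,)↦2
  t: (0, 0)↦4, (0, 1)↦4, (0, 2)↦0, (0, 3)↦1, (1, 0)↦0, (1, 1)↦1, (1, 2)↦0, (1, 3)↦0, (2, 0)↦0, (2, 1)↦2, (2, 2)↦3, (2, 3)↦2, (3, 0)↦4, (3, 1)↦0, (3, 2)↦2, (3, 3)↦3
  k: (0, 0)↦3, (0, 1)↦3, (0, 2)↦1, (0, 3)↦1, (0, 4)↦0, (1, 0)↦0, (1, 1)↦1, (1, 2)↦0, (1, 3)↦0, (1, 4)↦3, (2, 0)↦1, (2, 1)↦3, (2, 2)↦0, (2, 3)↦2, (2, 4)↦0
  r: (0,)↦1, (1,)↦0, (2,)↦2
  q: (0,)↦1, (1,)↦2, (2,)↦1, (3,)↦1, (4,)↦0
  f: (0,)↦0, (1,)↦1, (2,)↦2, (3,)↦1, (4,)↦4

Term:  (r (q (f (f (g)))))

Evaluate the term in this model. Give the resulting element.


  g = 3
  (f (g)) = f(3,) = 1
  (f (f (g))) = f(1,) = 1
  (q (f (f (g)))) = q(1,) = 2
  (r (q (f (f (g))))) = r(2,) = 2

value = 2


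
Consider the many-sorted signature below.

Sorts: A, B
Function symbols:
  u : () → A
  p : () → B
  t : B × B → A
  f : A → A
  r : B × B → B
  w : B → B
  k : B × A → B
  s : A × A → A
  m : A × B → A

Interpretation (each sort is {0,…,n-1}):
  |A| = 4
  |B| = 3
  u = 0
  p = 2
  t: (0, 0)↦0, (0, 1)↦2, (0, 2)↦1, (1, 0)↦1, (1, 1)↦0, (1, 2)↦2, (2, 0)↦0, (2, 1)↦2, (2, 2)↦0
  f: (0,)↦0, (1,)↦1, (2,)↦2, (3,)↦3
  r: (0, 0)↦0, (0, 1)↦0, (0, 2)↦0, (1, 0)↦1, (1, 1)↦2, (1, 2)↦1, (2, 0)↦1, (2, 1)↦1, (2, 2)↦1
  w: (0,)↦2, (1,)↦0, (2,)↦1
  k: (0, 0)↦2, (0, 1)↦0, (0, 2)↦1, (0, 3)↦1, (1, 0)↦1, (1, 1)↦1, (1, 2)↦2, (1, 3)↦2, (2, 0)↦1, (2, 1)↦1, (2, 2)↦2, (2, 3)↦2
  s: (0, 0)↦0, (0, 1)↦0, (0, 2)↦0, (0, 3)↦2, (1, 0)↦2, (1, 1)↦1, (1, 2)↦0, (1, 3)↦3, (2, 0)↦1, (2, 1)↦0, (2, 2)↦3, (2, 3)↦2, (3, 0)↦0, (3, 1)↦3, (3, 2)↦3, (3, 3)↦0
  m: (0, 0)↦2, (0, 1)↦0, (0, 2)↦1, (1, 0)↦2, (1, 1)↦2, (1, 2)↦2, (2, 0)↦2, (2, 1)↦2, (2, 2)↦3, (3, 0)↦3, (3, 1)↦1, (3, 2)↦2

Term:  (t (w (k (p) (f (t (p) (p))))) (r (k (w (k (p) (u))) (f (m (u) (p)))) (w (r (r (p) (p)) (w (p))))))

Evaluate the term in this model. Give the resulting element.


value = 0

  p = 2
  p = 2
  p = 2
  (t (p) (p)) = t(2, 2) = 0
  (f (t (p) (p))) = f(0,) = 0
  (k (p) (f (t (p) (p)))) = k(2, 0) = 1
  (w (k (p) (f (t (p) (p))))) = w(1,) = 0
  p = 2
  u = 0
  (k (p) (u)) = k(2, 0) = 1
  (w (k (p) (u))) = w(1,) = 0
  u = 0
  p = 2
  (m (u) (p)) = m(0, 2) = 1
  (f (m (u) (p))) = f(1,) = 1
  (k (w (k (p) (u))) (f (m (u) (p)))) = k(0, 1) = 0
  p = 2
  p = 2
  (r (p) (p)) = r(2, 2) = 1
  p = 2
  (w (p)) = w(2,) = 1
  (r (r (p) (p)) (w (p))) = r(1, 1) = 2
  (w (r (r (p) (p)) (w (p)))) = w(2,) = 1
  (r (k (w (k (p) (u))) (f (m (u) (p)))) (w (r (r (p) (p)) (w (p))))) = r(0, 1) = 0
  (t (w (k (p) (f (t (p) (p))))) (r (k (w (k (p) (u))) (f (m (u) (p)))) (w (r (r (p) (p)) (w (p)))))) = t(0, 0) = 0


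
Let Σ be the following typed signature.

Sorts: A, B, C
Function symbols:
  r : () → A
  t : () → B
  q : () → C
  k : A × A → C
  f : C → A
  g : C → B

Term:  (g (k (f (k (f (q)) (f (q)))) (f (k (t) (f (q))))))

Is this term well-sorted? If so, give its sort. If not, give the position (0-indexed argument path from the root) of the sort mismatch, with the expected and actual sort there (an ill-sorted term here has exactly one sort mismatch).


ill-sorted at position [0, 1, 0, 0]: expected A, got B

          (q) : C
        (f (q)) : A
          (q) : C
        (f (q)) : A
      (k (f (q)) (f (q))) : C
    (f (k (f (q)) (f (q)))) : A
        (t) : B
          (q) : C
        (f (q)) : A
      (k (t) (f (q))) : ✗ arg 0 at [0, 1, 0, 0] has sort B, expected A


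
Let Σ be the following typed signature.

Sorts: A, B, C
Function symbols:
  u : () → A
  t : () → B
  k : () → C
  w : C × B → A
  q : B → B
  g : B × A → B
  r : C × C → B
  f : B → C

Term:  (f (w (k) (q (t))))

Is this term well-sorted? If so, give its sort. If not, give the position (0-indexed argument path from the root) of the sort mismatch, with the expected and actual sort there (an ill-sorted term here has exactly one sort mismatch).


    (k) : C
      (t) : B
    (q (t)) : B
  (w (k) (q (t))) : A
(f (w (k) (q (t)))) : ✗ arg 0 at [0] has sort A, expected B

ill-sorted at position [0]: expected B, got A


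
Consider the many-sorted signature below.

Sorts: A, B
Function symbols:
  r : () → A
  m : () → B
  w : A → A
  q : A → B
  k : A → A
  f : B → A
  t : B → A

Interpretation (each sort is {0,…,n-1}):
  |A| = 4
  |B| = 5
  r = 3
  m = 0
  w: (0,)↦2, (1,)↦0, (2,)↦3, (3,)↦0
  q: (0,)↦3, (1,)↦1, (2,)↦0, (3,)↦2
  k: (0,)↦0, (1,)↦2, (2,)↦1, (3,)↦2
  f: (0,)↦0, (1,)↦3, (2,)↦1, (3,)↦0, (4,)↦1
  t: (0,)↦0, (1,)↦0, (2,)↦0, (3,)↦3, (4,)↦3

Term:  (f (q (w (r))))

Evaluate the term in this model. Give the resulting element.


  r = 3
  (w (r)) = w(3,) = 0
  (q (w (r))) = q(0,) = 3
  (f (q (w (r)))) = f(3,) = 0

value = 0


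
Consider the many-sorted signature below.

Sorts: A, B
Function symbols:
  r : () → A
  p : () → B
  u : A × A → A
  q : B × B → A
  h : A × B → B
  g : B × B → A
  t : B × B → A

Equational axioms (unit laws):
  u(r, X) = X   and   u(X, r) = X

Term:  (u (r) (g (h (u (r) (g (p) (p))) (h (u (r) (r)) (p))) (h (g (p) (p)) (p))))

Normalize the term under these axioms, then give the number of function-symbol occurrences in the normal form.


1. (u (r) (g (h (u (r) (g (p) (p))) (h (u (r) (r)) (p))) (h (g (p) (p)) (p))))  →  (g (h (u (r) (g (p) (p))) (h (u (r) (r)) (p))) (h (g (p) (p)) (p)))
2. (g (h (u (r) (g (p) (p))) (h (u (r) (r)) (p))) (h (g (p) (p)) (p)))  →  (g (h (g (p) (p)) (h (u (r) (r)) (p))) (h (g (p) (p)) (p)))
3. (g (h (g (p) (p)) (h (u (r) (r)) (p))) (h (g (p) (p)) (p)))  →  (g (h (g (p) (p)) (h (r) (p))) (h (g (p) (p)) (p)))
normal form: (g (h (g (p) (p)) (h (r) (p))) (h (g (p) (p)) (p)))

size = 13


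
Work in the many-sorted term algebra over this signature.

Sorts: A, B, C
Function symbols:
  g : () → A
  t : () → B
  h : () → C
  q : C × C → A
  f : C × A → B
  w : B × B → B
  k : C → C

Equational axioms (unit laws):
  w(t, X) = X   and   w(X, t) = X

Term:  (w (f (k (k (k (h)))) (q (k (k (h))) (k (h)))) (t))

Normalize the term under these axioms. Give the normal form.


1. (w (f (k (k (k (h)))) (q (k (k (h))) (k (h)))) (t))  →  (f (k (k (k (h)))) (q (k (k (h))) (k (h))))

normal form = (f (k (k (k (h)))) (q (k (k (h))) (k (h))))


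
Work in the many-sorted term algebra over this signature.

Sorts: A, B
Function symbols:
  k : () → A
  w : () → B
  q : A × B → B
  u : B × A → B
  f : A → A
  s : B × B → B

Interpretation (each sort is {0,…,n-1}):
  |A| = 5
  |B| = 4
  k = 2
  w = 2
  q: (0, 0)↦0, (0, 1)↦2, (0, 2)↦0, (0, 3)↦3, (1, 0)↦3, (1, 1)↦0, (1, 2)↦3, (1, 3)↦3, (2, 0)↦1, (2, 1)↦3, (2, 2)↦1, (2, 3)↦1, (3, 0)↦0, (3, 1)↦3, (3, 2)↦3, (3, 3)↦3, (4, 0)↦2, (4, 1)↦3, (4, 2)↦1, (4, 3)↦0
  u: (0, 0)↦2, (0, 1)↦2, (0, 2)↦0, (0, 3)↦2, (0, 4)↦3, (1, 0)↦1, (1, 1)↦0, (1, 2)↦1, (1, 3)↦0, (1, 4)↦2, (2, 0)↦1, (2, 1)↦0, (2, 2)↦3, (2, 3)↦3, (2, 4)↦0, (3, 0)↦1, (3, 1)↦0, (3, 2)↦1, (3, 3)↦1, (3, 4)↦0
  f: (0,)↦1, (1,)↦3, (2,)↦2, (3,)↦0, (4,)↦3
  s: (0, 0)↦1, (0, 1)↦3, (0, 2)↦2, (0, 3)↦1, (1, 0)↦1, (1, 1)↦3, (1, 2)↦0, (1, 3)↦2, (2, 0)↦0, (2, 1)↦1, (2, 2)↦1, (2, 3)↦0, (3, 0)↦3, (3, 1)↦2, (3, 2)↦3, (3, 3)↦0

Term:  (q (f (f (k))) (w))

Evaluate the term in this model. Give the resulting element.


value = 1

  k = 2
  (f (k)) = f(2,) = 2
  (f (f (k))) = f(2,) = 2
  w = 2
  (q (f (f (k))) (w)) = q(2, 2) = 1


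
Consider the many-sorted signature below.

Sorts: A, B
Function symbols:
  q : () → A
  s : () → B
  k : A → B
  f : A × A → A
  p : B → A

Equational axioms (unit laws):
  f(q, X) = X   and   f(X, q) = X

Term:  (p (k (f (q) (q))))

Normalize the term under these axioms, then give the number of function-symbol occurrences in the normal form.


size = 3

1. (p (k (f (q) (q))))  →  (p (k (q)))
normal form: (p (k (q)))


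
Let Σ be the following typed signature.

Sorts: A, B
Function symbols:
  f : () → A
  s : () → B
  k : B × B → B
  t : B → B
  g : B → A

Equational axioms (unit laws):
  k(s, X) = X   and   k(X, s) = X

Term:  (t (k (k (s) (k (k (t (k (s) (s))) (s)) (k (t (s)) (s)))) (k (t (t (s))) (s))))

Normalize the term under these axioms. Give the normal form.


normal form = (t (k (k (t (s)) (t (s))) (t (t (s)))))

1. (t (k (k (s) (k (k (t (k (s) (s))) (s)) (k (t (s)) (s)))) (k (t (t (s))) (s))))  →  (t (k (k (k (t (k (s) (s))) (s)) (k (t (s)) (s))) (k (t (t (s))) (s))))
2. (t (k (k (k (t (k (s) (s))) (s)) (k (t (s)) (s))) (k (t (t (s))) (s))))  →  (t (k (k (t (k (s) (s))) (k (t (s)) (s))) (k (t (t (s))) (s))))
3. (t (k (k (t (k (s) (s))) (k (t (s)) (s))) (k (t (t (s))) (s))))  →  (t (k (k (t (s)) (k (t (s)) (s))) (k (t (t (s))) (s))))
4. (t (k (k (t (s)) (k (t (s)) (s))) (k (t (t (s))) (s))))  →  (t (k (k (t (s)) (t (s))) (k (t (t (s))) (s))))
5. (t (k (k (t (s)) (t (s))) (k (t (t (s))) (s))))  →  (t (k (k (t (s)) (t (s))) (t (t (s)))))


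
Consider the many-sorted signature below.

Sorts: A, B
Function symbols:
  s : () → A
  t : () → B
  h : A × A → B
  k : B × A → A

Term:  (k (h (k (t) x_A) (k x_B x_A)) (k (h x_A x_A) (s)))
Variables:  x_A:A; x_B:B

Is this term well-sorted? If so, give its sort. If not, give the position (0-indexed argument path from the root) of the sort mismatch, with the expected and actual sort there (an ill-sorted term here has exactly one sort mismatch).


well-sorted; sort = A

      (t) : B
      x_A : A
    (k (t) x_A) : A
      x_B : B
      x_A : A
    (k x_B x_A) : A
  (h (k (t) x_A) (k x_B x_A)) : B
      x_A : A
      x_A : A
    (h x_A x_A) : B
    (s) : A
  (k (h x_A x_A) (s)) : A
(k (h (k (t) x_A) (k x_B x_A)) (k (h x_A x_A) (s))) : A


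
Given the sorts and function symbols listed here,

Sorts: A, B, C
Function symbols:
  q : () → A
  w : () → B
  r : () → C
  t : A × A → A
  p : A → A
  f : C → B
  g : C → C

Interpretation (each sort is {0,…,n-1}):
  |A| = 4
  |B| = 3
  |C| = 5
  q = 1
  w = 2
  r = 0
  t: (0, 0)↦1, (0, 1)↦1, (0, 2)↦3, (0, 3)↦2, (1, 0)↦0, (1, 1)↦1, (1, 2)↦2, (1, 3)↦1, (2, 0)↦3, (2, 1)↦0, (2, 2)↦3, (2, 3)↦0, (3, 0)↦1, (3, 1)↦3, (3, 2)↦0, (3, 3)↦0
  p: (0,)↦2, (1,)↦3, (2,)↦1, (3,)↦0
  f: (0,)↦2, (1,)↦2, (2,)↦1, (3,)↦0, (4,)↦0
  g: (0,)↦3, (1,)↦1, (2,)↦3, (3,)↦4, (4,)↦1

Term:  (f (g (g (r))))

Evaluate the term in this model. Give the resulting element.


  r = 0
  (g (r)) = g(0,) = 3
  (g (g (r))) = g(3,) = 4
  (f (g (g (r)))) = f(4,) = 0

value = 0


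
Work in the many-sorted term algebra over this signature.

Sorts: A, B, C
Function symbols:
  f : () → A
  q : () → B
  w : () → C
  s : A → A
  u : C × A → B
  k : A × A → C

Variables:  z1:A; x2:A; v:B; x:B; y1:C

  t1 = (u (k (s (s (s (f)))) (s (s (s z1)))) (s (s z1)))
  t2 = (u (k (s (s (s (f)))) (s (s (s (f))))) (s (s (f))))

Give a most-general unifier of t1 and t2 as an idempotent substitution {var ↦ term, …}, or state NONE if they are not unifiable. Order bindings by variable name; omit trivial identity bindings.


{z1 ↦ (f)}


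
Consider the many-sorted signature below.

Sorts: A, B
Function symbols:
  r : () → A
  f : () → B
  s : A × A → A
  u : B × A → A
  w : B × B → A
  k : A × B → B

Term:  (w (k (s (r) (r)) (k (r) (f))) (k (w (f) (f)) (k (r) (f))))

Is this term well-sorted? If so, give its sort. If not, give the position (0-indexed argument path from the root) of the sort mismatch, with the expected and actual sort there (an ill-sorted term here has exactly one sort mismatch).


well-sorted; sort = A

      (r) : A
      (r) : A
    (s (r) (r)) : A
      (r) : A
      (f) : B
    (k (r) (f)) : B
  (k (s (r) (r)) (k (r) (f))) : B
      (f) : B
      (f) : B
    (w (f) (f)) : A
      (r) : A
      (f) : B
    (k (r) (f)) : B
  (k (w (f) (f)) (k (r) (f))) : B
(w (k (s (r) (r)) (k (r) (f))) (k (w (f) (f)) (k (r) (f)))) : A


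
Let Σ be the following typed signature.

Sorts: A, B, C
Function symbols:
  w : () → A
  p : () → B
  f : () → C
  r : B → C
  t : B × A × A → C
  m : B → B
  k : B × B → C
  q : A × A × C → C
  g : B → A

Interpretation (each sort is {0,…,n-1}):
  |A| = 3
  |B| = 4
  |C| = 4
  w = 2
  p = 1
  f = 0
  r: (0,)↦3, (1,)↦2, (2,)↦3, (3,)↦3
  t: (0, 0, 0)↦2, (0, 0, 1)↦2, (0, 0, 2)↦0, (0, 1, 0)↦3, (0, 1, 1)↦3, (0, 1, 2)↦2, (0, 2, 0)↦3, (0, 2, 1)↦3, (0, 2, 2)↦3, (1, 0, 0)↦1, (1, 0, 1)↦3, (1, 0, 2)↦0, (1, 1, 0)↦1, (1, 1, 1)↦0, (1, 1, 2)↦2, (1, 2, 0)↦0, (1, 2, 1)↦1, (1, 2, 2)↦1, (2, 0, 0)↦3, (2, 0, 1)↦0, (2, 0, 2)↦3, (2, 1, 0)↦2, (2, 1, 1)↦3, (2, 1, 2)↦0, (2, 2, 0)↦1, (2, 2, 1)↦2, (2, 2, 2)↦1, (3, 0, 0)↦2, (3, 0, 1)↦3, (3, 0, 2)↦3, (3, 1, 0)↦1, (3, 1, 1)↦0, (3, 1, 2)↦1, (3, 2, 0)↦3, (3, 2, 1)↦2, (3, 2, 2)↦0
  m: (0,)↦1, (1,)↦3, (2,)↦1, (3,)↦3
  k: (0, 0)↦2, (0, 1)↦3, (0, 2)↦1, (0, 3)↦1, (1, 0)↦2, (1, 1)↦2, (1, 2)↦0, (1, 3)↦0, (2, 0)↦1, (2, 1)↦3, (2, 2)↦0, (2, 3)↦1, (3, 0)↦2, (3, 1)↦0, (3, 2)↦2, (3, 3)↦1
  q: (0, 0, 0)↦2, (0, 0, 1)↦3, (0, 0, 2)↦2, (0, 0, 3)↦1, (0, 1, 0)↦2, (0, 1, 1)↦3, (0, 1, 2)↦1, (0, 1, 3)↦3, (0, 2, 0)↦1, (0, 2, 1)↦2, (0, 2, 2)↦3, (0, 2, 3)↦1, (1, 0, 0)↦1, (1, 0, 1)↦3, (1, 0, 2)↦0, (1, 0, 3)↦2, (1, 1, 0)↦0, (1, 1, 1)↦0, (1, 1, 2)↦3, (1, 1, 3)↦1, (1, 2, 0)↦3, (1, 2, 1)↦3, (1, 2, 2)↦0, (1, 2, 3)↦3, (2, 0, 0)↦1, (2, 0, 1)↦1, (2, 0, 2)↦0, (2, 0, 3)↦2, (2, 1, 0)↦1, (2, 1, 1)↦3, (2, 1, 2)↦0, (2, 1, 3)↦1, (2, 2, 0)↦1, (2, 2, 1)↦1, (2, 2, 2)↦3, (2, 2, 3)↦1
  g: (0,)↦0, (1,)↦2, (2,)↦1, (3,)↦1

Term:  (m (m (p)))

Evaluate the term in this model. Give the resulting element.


  p = 1
  (m (p)) = m(1,) = 3
  (m (m (p))) = m(3,) = 3

value = 3


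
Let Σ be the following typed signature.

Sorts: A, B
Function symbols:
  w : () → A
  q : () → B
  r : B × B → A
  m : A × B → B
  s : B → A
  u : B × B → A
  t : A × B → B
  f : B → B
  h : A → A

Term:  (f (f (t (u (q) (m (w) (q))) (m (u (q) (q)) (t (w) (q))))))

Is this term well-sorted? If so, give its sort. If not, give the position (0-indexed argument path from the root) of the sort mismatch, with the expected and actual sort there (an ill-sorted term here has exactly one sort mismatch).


well-sorted; sort = B

        (q) : B
          (w) : A
          (q) : B
        (m (w) (q)) : B
      (u (q) (m (w) (q))) : A
          (q) : B
          (q) : B
        (u (q) (q)) : A
          (w) : A
          (q) : B
        (t (w) (q)) : B
      (m (u (q) (q)) (t (w) (q))) : B
    (t (u (q) (m (w) (q))) (m (u (q) (q)) (t (w) (q)))) : B
  (f (t (u (q) (m (w) (q))) (m (u (q) (q)) (t (w) (q))))) : B
(f (f (t (u (q) (m (w) (q))) (m (u (q) (q)) (t (w) (q)))))) : B


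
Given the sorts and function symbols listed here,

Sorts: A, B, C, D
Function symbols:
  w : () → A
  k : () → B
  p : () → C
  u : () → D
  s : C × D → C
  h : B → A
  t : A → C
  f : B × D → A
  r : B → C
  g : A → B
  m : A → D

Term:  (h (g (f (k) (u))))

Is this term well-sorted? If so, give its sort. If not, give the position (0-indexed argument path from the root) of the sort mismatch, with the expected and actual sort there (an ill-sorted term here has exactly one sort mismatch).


well-sorted; sort = A

      (k) : B
      (u) : D
    (f (k) (u)) : A
  (g (f (k) (u))) : B
(h (g (f (k) (u)))) : A


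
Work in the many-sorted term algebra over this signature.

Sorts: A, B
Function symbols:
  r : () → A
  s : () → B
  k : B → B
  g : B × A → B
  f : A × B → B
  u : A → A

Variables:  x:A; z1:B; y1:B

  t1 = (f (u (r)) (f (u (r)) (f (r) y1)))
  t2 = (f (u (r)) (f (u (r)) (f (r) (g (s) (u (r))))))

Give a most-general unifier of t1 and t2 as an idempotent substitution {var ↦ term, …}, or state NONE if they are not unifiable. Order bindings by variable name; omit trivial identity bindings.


{y1 ↦ (g (s) (u (r)))}


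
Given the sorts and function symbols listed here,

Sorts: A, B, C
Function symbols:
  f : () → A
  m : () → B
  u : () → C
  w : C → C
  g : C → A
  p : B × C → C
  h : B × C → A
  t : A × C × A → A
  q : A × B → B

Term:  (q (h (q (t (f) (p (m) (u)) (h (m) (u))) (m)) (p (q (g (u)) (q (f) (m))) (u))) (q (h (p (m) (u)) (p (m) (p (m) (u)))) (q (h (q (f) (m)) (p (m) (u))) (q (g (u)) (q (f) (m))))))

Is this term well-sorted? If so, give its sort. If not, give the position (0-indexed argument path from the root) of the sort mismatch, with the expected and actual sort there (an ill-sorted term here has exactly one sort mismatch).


        (f) : A
          (m) : B
          (u) : C
        (p (m) (u)) : C
          (m) : B
          (u) : C
        (h (m) (u)) : A
      (t (f) (p (m) (u)) (h (m) (u))) : A
      (m) : B
    (q (t (f) (p (m) (u)) (h (m) (u))) (m)) : B
          (u) : C
        (g (u)) : A
          (f) : A
          (m) : B
        (q (f) (m)) : B
      (q (g (u)) (q (f) (m))) : B
      (u) : C
    (p (q (g (u)) (q (f) (m))) (u)) : C
  (h (q (t (f) (p (m) (u)) (h (m) (u))) (m)) (p (q (g (u)) (q (f) (m))) (u))) : A
        (m) : B
        (u) : C
      (p (m) (u)) : C
        (m) : B
          (m) : B
          (u) : C
        (p (m) (u)) : C
      (p (m) (p (m) (u))) : C
    (h (p (m) (u)) (p (m) (p (m) (u)))) : ✗ arg 0 at [1, 0, 0] has sort C, expected B
          (f) : A
          (m) : B
        (q (f) (m)) : B
          (m) : B
          (u) : C
        (p (m) (u)) : C
      (h (q (f) (m)) (p (m) (u))) : A
          (u) : C
        (g (u)) : A
          (f) : A
          (m) : B
        (q (f) (m)) : B
      (q (g (u)) (q (f) (m))) : B
    (q (h (q (f) (m)) (p (m) (u))) (q (g (u)) (q (f) (m)))) : B

ill-sorted at position [1, 0, 0]: expected B, got C


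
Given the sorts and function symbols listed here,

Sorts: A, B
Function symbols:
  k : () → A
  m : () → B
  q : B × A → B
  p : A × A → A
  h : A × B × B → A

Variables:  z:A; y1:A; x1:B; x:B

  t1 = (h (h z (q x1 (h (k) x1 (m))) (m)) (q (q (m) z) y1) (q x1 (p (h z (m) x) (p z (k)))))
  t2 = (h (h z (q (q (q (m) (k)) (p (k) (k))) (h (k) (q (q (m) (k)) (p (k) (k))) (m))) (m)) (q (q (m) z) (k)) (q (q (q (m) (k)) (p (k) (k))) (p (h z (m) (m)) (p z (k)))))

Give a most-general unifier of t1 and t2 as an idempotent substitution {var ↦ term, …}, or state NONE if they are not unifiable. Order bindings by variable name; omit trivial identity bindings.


{x ↦ (m), x1 ↦ (q (q (m) (k)) (p (k) (k))), y1 ↦ (k)}


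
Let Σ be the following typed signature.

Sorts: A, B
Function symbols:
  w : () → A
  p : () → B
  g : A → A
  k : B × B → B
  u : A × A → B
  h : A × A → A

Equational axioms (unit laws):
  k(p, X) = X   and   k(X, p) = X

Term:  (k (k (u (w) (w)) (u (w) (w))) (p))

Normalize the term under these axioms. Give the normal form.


1. (k (k (u (w) (w)) (u (w) (w))) (p))  →  (k (u (w) (w)) (u (w) (w)))

normal form = (k (u (w) (w)) (u (w) (w)))
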